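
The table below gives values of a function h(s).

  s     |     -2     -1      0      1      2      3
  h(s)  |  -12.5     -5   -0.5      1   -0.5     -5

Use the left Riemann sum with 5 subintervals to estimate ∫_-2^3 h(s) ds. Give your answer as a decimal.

Δs = 1.
Sum = 1·[(-12.5) + (-5) + (-0.5) + 1 + (-0.5)] = -17.5.

-17.5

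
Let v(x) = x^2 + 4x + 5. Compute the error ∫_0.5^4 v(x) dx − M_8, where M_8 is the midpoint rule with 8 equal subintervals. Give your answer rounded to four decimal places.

Exact integral: ∫_0.5^4 v(x) dx ≈ 70.291667.
M_8 ≈ 70.235840.
Error ≈ 70.291667 − 70.235840 ≈ 0.0558.

0.0558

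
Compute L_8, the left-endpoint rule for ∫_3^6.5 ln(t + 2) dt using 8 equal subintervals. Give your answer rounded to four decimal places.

6.5260

Δt = (6.5 − 3)/8 = 0.4375.
Left endpoints: 3, 3.4375, 3.875, 4.3125, 4.75, 5.1875, 5.625, 6.0625.
f(3) ≈ 1.6094, f(3.4375) ≈ 1.6933, f(3.875) ≈ 1.7707, f(4.3125) ≈ 1.8425, f(4.75) ≈ 1.9095, f(5.1875) ≈ 1.9723, f(5.625) ≈ 2.0314, f(6.0625) ≈ 2.0872.
Sum = Δt · [f(3) + f(3.4375) + f(3.875) + ...].
Sum ≈ 6.5260.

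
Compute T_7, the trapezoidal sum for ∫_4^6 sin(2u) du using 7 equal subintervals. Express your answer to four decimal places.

Δu = (6 − 4)/7 = 2/7.
f(4) ≈ 0.9894, f(30/7) ≈ 0.7535, f(32/7) ≈ 0.2782, f(34/7) ≈ -0.2855, f(36/7) ≈ -0.7585, f(38/7) ≈ -0.9904, f(40/7) ≈ -0.9077, f(6) ≈ -0.5366.
T_7 = (Δu/2)·[f(u_0) + 2f(u_1) + ... + 2f(u_{6}) + f(u_7)].
Sum ≈ -0.4811.

-0.4811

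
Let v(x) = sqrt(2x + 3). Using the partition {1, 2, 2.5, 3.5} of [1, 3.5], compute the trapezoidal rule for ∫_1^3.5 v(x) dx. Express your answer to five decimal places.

6.80481

Subinterval widths: 1, 0.5, 1.
v(1) ≈ 2.23607, v(2) ≈ 2.64575, v(2.5) ≈ 2.82843, v(3.5) ≈ 3.16228.
On each subinterval the trapezoid contributes (Δx_i/2)·[v(x_{i-1}) + v(x_i)].
Sum ≈ 6.80481.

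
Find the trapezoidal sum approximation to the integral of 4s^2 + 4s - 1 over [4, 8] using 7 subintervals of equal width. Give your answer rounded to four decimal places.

690.2041

Δs = (8 − 4)/7 = 4/7.
f(4) = 79, f(32/7) = 4943/49, f(36/7) = 6143/49, f(40/7) = 7471/49, f(44/7) = 8927/49, f(48/7) = 10511/49, f(52/7) = 12223/49, f(8) = 287.
T_7 = (Δs/2)·[f(s_0) + 2f(s_1) + ... + 2f(s_{6}) + f(s_7)].
Sum ≈ 690.2041.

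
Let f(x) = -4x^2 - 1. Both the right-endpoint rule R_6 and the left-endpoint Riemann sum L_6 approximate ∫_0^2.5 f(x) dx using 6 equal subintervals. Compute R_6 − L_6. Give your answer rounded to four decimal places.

-10.4167

R_6 ≈ -28.831019.
L_6 ≈ -18.414352.
R_6 − L_6 ≈ -10.4167.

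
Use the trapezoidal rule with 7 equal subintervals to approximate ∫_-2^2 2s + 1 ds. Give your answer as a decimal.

Δs = (2 − (-2))/7 = 4/7.
f(-2) = -3, f(-10/7) = -13/7, f(-6/7) = -5/7, f(-2/7) = 3/7, f(2/7) = 11/7, f(6/7) = 19/7, f(10/7) = 27/7, f(2) = 5.
T_7 = (Δs/2)·[f(s_0) + 2f(s_1) + ... + 2f(s_{6}) + f(s_7)].
Sum = 4.

4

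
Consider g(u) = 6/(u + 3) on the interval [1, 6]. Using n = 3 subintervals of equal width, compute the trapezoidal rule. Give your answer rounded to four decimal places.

4.9339

Δu = (6 − 1)/3 = 5/3.
g(1) = 1.5, g(8/3) = 18/17, g(13/3) = 9/11, g(6) = 2/3.
T_3 = (Δu/2)·[g(u_0) + 2g(u_1) + 2g(u_2) + g(u_3)].
Sum ≈ 4.9339.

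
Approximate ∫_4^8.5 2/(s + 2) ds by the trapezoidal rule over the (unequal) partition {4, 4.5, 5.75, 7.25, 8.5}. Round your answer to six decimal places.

Subinterval widths: 0.5, 1.25, 1.5, 1.25.
f(4) = 1/3, f(4.5) = 4/13, f(5.75) = 8/31, f(7.25) = 8/37, f(8.5) = 4/21.
On each subinterval the trapezoid contributes (Δs_i/2)·[f(s_{i-1}) + f(s_i)].
Sum ≈ 1.123748.

1.123748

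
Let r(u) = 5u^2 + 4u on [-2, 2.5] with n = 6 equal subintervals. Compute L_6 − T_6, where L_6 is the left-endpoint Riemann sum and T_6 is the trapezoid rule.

L_6 = 35.015625.
T_6 = 45.984375.
L_6 − T_6 = -10.96875.

-10.96875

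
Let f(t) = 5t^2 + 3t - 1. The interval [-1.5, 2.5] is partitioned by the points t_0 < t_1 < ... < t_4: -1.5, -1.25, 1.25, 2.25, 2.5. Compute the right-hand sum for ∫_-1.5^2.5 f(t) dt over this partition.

67.671875

Subinterval widths: 0.25, 2.5, 1, 0.25.
Right endpoints: -1.25, 1.25, 2.25, 2.5.
f(-1.25) = 3.0625, f(1.25) = 10.5625, f(2.25) = 31.0625, f(2.5) = 37.75.
Sum = Σ Δt_i · f(t_i).
Sum = 67.671875.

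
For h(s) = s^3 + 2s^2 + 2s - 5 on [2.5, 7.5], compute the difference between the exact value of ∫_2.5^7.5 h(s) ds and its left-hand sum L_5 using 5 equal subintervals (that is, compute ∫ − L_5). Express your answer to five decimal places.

243.95833

Exact integral: ∫_2.5^7.5 h(s) ds ≈ 1077.0833333.
L_5 = 833.125.
Error ≈ 1077.0833333 − 833.125 ≈ 243.95833.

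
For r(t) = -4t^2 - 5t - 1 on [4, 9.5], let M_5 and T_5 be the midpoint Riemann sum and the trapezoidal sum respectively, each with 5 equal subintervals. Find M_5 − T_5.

6.655

M_5 = -1246.74.
T_5 = -1253.395.
M_5 − T_5 = 6.655.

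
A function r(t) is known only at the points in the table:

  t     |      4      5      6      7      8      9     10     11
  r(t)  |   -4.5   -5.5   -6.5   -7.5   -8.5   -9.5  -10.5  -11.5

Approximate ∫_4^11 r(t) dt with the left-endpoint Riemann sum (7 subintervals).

-52.5

Δt = 1.
Sum = 1·[(-4.5) + (-5.5) + (-6.5) + (-7.5) + (-8.5) + (-9.5) + (-10.5)] = -52.5.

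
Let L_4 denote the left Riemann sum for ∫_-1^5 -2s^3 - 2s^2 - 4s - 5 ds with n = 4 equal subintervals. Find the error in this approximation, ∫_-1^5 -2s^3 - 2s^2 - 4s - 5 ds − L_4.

Exact integral: ∫_-1^5 f(s) ds = -474.
L_4 = -262.5.
Error = -474 − (-262.5) = -211.5.

-211.5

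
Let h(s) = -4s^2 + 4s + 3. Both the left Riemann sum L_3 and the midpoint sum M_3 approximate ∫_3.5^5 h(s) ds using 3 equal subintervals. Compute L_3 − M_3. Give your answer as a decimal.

10.875

L_3 = -68.5.
M_3 = -79.375.
L_3 − M_3 = 10.875.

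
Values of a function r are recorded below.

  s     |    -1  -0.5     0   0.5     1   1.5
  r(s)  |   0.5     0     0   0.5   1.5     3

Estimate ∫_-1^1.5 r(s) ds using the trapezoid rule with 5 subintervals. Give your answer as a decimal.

Δs = 0.5.
T_5 = (0.5/2)·[0.5 + 2·0 + 2·0 + 2·0.5 + 2·1.5 + 3] = 1.875.

1.875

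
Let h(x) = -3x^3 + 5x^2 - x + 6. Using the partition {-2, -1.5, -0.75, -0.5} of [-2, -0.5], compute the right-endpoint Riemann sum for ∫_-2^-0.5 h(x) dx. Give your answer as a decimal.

24.58984375

Subinterval widths: 0.5, 0.75, 0.25.
Right endpoints: -1.5, -0.75, -0.5.
h(-1.5) = 28.875, h(-0.75) = 10.828125, h(-0.5) = 8.125.
Sum = Σ Δx_i · h(x_i).
Sum = 24.58984375.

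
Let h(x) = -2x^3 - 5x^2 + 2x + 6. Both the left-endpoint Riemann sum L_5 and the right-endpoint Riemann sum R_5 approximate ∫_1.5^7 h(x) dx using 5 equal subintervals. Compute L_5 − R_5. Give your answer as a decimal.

992.2

L_5 = -1221.99.
R_5 = -2214.19.
L_5 − R_5 = 992.2.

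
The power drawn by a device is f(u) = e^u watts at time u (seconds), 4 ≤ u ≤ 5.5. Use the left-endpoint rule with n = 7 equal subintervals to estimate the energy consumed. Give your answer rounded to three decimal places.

170.453

Δu = (5.5 − 4)/7 = 3/14.
Left endpoints: 4, 59/14, 31/7, 65/14, 34/7, 71/14, 37/7.
f(4) ≈ 54.598, f(59/14) ≈ 67.646, f(31/7) ≈ 83.812, f(65/14) ≈ 103.841, f(34/7) ≈ 128.656, f(71/14) ≈ 159.402, f(37/7) ≈ 197.495.
Sum = Δu · [f(4) + f(59/14) + f(31/7) + ...].
Sum ≈ 170.453.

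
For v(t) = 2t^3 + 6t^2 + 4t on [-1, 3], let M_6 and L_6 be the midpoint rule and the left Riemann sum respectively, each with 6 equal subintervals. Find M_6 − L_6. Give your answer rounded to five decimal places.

M_6 ≈ 110.2222222.
L_6 ≈ 75.5555556.
M_6 − L_6 ≈ 34.66667.

34.66667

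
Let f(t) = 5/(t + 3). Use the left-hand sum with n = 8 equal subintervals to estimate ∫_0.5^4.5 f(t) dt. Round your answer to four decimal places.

4.0078

Δt = (4.5 − 0.5)/8 = 0.5.
Left endpoints: 0.5, 1, 1.5, 2, 2.5, 3, 3.5, 4.
f(0.5) = 10/7, f(1) = 1.25, f(1.5) = 10/9, f(2) = 1, f(2.5) = 10/11, f(3) = 5/6, f(3.5) = 10/13, f(4) = 5/7.
Sum = Δt · [f(0.5) + f(1) + f(1.5) + ...].
Sum ≈ 4.0078.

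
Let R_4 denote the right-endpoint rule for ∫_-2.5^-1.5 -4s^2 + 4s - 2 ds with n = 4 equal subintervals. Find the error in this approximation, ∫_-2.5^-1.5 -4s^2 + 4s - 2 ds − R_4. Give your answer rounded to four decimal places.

-2.4583

Exact integral: ∫_-2.5^-1.5 f(s) ds ≈ -26.333333.
R_4 = -23.875.
Error ≈ -26.333333 − (-23.875) ≈ -2.4583.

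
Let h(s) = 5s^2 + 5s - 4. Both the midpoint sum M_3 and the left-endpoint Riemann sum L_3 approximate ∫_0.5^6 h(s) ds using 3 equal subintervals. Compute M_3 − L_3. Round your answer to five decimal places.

M_3 ≈ 419.4641204.
L_3 ≈ 253.5092593.
M_3 − L_3 ≈ 165.95486.

165.95486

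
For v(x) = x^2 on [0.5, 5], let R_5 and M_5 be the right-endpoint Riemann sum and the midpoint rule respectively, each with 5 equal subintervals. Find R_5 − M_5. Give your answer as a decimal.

R_5 = 53.37.
M_5 = 41.32125.
R_5 − M_5 = 12.04875.

12.04875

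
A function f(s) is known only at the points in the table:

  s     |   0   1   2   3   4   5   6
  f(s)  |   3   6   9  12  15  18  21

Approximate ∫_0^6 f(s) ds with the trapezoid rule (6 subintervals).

Δs = 1.
T_6 = (1/2)·[3 + 2·6 + 2·9 + 2·12 + 2·15 + 2·18 + 21] = 72.

72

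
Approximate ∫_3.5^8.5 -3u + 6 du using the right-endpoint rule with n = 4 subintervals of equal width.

Δu = (8.5 − 3.5)/4 = 1.25.
Right endpoints: 4.75, 6, 7.25, 8.5.
f(4.75) = -8.25, f(6) = -12, f(7.25) = -15.75, f(8.5) = -19.5.
Sum = Δu · [f(4.75) + f(6) + f(7.25) + f(8.5)].
Sum = -69.375.

-69.375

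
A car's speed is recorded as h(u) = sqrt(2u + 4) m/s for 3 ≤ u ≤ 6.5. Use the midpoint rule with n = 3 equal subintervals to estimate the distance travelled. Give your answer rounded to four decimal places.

12.8275

Δu = (6.5 − 3)/3 = 7/6.
Midpoints: 43/12, 4.75, 71/12.
h(43/12) ≈ 3.3417, h(4.75) ≈ 3.6742, h(71/12) ≈ 3.9791.
Sum = Δu · [h(43/12) + h(4.75) + h(71/12)].
Sum ≈ 12.8275.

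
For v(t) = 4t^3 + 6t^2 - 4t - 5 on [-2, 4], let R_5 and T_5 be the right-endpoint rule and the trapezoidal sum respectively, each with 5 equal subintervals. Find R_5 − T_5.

201.6

R_5 = 557.52.
T_5 = 355.92.
R_5 − T_5 = 201.6.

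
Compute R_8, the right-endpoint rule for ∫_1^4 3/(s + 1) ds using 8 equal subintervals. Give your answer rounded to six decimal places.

2.587475

Δs = (4 − 1)/8 = 0.375.
Right endpoints: 1.375, 1.75, 2.125, 2.5, 2.875, 3.25, 3.625, 4.
f(1.375) = 24/19, f(1.75) = 12/11, f(2.125) = 0.96, f(2.5) = 6/7, f(2.875) = 24/31, f(3.25) = 12/17, f(3.625) = 24/37, f(4) = 0.6.
Sum = Δs · [f(1.375) + f(1.75) + f(2.125) + ...].
Sum ≈ 2.587475.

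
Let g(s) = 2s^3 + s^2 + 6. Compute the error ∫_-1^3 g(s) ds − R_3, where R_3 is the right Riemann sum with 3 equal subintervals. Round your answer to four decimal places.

Exact integral: ∫_-1^3 g(s) ds ≈ 73.333333.
R_3 ≈ 124.296296.
Error ≈ 73.333333 − 124.296296 ≈ -50.9630.

-50.9630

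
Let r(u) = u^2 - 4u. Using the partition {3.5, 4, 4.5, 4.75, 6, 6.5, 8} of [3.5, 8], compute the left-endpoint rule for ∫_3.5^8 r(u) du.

34.515625

Subinterval widths: 0.5, 0.5, 0.25, 1.25, 0.5, 1.5.
Left endpoints: 3.5, 4, 4.5, 4.75, 6, 6.5.
r(3.5) = -1.75, r(4) = 0, r(4.5) = 2.25, r(4.75) = 3.5625, r(6) = 12, r(6.5) = 16.25.
Sum = Σ Δu_i · r(u_i).
Sum = 34.515625.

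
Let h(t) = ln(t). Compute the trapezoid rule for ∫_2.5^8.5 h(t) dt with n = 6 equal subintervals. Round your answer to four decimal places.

Δt = (8.5 − 2.5)/6 = 1.
h(2.5) ≈ 0.9163, h(3.5) ≈ 1.2528, h(4.5) ≈ 1.5041, h(5.5) ≈ 1.7047, h(6.5) ≈ 1.8718, h(7.5) ≈ 2.0149, h(8.5) ≈ 2.1401.
T_6 = (Δt/2)·[h(t_0) + 2h(t_1) + ... + 2h(t_{5}) + h(t_6)].
Sum ≈ 9.8765.

9.8765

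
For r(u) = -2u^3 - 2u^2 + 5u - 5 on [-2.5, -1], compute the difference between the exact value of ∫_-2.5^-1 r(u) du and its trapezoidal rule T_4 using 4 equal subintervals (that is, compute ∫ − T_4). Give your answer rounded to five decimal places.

Exact integral: ∫_-2.5^-1 r(u) du = -11.34375.
T_4 ≈ -11.0449219.
Error ≈ -11.34375 − (-11.0449219) ≈ -0.29883.

-0.29883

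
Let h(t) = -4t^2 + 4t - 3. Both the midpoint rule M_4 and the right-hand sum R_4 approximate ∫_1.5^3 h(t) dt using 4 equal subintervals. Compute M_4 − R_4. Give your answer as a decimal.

4.1484375

M_4 = -22.4296875.
R_4 = -26.578125.
M_4 − R_4 = 4.1484375.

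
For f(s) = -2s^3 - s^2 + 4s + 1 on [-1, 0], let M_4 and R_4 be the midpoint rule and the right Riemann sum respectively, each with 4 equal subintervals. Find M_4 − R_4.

M_4 = -0.84375.
R_4 = -0.4375.
M_4 − R_4 = -0.40625.

-0.40625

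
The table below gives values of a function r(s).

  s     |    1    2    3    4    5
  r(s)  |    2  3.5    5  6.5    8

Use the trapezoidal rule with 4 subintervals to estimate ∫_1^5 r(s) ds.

Δs = 1.
T_4 = (1/2)·[2 + 2·3.5 + 2·5 + 2·6.5 + 8] = 20.

20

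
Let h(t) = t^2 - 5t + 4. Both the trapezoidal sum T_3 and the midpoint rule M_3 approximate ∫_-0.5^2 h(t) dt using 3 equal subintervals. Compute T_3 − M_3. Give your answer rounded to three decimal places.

T_3 ≈ 3.62269.
M_3 ≈ 3.18866.
T_3 − M_3 ≈ 0.434.

0.434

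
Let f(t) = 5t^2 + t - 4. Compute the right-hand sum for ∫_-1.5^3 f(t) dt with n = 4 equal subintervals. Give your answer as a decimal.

Δt = (3 − (-1.5))/4 = 1.125.
Right endpoints: -0.375, 0.75, 1.875, 3.
f(-0.375) = -3.671875, f(0.75) = -0.4375, f(1.875) = 15.453125, f(3) = 44.
Sum = Δt · [f(-0.375) + f(0.75) + f(1.875) + f(3)].
Sum = 62.26171875.

62.26171875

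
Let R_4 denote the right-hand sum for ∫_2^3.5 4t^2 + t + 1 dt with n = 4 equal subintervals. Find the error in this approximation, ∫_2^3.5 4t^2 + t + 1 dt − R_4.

-6.609375

Exact integral: ∫_2^3.5 f(t) dt = 52.125.
R_4 = 58.734375.
Error = 52.125 − 58.734375 = -6.609375.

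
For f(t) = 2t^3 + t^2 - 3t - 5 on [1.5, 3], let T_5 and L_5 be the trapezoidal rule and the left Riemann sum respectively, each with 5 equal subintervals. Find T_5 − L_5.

7.425

T_5 = 28.545.
L_5 = 21.12.
T_5 − L_5 = 7.425.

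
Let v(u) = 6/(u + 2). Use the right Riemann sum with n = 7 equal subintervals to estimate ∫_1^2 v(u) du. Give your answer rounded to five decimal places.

Δu = (2 − 1)/7 = 1/7.
Right endpoints: 8/7, 9/7, 10/7, 11/7, 12/7, 13/7, 2.
v(8/7) = 21/11, v(9/7) = 42/23, v(10/7) = 1.75, v(11/7) = 1.68, v(12/7) = 21/13, v(13/7) = 14/9, v(2) = 1.5.
Sum = Δu · [v(8/7) + v(9/7) + v(10/7) + ...].
Sum ≈ 1.69087.

1.69087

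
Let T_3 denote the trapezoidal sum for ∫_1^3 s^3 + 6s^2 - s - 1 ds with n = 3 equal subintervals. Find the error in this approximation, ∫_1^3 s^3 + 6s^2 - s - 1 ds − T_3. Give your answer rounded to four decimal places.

-1.7778

Exact integral: ∫_1^3 f(s) ds = 66.
T_3 ≈ 67.777778.
Error ≈ 66 − 67.777778 ≈ -1.7778.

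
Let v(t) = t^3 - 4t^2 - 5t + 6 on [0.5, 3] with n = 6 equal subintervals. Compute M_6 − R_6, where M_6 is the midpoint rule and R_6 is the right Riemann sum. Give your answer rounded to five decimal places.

M_6 ≈ -22.5191696.
R_6 ≈ -26.6804109.
M_6 − R_6 ≈ 4.16124.

4.16124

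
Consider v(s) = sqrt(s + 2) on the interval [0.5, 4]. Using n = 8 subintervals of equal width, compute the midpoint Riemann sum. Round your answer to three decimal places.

7.164

Δs = (4 − 0.5)/8 = 0.4375.
Midpoints: 0.71875, 1.15625, 1.59375, 2.03125, 2.46875, 2.90625, 3.34375, 3.78125.
v(0.71875) ≈ 1.649, v(1.15625) ≈ 1.777, v(1.59375) ≈ 1.896, v(2.03125) ≈ 2.008, v(2.46875) ≈ 2.114, v(2.90625) ≈ 2.215, v(3.34375) ≈ 2.312, v(3.78125) ≈ 2.404.
Sum = Δs · [v(0.71875) + v(1.15625) + v(1.59375) + ...].
Sum ≈ 7.164.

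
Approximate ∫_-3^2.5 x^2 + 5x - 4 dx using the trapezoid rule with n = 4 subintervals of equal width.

-12.93359375

Δx = (2.5 − (-3))/4 = 1.375.
f(-3) = -10, f(-1.625) = -9.484375, f(-0.25) = -5.1875, f(1.125) = 2.890625, f(2.5) = 14.75.
T_4 = (Δx/2)·[f(x_0) + 2f(x_1) + 2f(x_2) + 2f(x_3) + f(x_4)].
Sum = -12.93359375.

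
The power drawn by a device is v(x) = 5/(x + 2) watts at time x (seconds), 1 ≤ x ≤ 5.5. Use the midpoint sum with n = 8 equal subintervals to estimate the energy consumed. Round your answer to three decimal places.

Δx = (5.5 − 1)/8 = 0.5625.
Midpoints: 1.28125, 1.84375, 2.40625, 2.96875, 3.53125, 4.09375, 4.65625, 5.21875.
v(1.28125) = 32/21, v(1.84375) = 160/123, v(2.40625) = 160/141, v(2.96875) = 160/159, v(3.53125) = 160/177, v(4.09375) = 32/39, v(4.65625) = 160/213, v(5.21875) = 160/231.
Sum = Δx · [v(1.28125) + v(1.84375) + v(2.40625) + ...].
Sum ≈ 4.575.

4.575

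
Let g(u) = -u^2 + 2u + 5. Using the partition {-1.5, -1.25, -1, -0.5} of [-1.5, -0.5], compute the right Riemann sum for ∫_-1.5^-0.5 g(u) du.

2.609375

Subinterval widths: 0.25, 0.25, 0.5.
Right endpoints: -1.25, -1, -0.5.
g(-1.25) = 0.9375, g(-1) = 2, g(-0.5) = 3.75.
Sum = Σ Δu_i · g(u_i).
Sum = 2.609375.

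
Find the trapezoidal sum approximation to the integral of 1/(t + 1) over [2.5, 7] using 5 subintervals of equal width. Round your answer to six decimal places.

Δt = (7 − 2.5)/5 = 0.9.
f(2.5) = 2/7, f(3.4) = 5/22, f(4.3) = 10/53, f(5.2) = 5/31, f(6.1) = 10/71, f(7) = 0.125.
T_5 = (Δt/2)·[f(t_0) + 2f(t_1) + ... + 2f(t_{4}) + f(t_5)].
Sum ≈ 0.831100.

0.831100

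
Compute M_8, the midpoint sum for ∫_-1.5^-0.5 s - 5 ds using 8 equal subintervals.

-6

Δs = (-0.5 − (-1.5))/8 = 0.125.
Midpoints: -1.4375, -1.3125, -1.1875, -1.0625, -0.9375, -0.8125, -0.6875, -0.5625.
f(-1.4375) = -6.4375, f(-1.3125) = -6.3125, f(-1.1875) = -6.1875, f(-1.0625) = -6.0625, f(-0.9375) = -5.9375, f(-0.8125) = -5.8125, f(-0.6875) = -5.6875, f(-0.5625) = -5.5625.
Sum = Δs · [f(-1.4375) + f(-1.3125) + f(-1.1875) + ...].
Sum = -6.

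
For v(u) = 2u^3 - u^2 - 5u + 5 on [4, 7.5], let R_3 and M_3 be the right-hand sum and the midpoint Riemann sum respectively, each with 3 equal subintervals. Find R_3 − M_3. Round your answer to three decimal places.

R_3 ≈ 1662.04630.
M_3 ≈ 1238.31539.
R_3 − M_3 ≈ 423.731.

423.731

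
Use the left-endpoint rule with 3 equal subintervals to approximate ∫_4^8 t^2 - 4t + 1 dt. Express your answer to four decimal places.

37.1852

Δt = (8 − 4)/3 = 4/3.
Left endpoints: 4, 16/3, 20/3.
f(4) = 1, f(16/3) = 73/9, f(20/3) = 169/9.
Sum = Δt · [f(4) + f(16/3) + f(20/3)].
Sum ≈ 37.1852.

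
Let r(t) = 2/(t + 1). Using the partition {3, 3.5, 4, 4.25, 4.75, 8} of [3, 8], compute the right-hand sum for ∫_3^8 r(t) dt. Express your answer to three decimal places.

Subinterval widths: 0.5, 0.5, 0.25, 0.5, 3.25.
Right endpoints: 3.5, 4, 4.25, 4.75, 8.
r(3.5) = 4/9, r(4) = 0.4, r(4.25) = 8/21, r(4.75) = 8/23, r(8) = 2/9.
Sum = Σ Δt_i · r(t_i).
Sum ≈ 1.414.

1.414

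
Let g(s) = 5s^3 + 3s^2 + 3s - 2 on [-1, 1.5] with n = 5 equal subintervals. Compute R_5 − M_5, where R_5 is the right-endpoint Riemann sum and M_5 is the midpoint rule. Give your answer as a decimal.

R_5 = 15.3125.
M_5 = 5.9765625.
R_5 − M_5 = 9.3359375.

9.3359375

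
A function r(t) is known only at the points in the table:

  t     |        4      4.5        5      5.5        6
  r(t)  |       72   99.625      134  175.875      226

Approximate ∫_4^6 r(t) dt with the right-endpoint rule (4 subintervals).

317.75

Δt = 0.5.
Sum = 0.5·[99.625 + 134 + 175.875 + 226] = 317.75.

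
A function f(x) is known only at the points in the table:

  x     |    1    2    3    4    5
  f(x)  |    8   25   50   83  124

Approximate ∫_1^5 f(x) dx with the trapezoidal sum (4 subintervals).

Δx = 1.
T_4 = (1/2)·[8 + 2·25 + 2·50 + 2·83 + 124] = 224.

224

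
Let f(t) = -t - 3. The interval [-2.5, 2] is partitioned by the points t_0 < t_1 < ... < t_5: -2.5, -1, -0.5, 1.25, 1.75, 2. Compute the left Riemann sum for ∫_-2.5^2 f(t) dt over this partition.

-9.4375

Subinterval widths: 1.5, 0.5, 1.75, 0.5, 0.25.
Left endpoints: -2.5, -1, -0.5, 1.25, 1.75.
f(-2.5) = -0.5, f(-1) = -2, f(-0.5) = -2.5, f(1.25) = -4.25, f(1.75) = -4.75.
Sum = Σ Δt_i · f(t_i).
Sum = -9.4375.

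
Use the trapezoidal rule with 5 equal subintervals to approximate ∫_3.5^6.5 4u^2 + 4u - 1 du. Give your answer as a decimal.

Δu = (6.5 − 3.5)/5 = 0.6.
f(3.5) = 62, f(4.1) = 82.64, f(4.7) = 106.16, f(5.3) = 132.56, f(5.9) = 161.84, f(6.5) = 194.
T_5 = (Δu/2)·[f(u_0) + 2f(u_1) + ... + 2f(u_{4}) + f(u_5)].
Sum = 366.72.

366.72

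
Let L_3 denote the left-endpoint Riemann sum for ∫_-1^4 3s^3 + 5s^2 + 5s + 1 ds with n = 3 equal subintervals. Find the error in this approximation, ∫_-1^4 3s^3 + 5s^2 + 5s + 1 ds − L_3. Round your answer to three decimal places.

203.009

Exact integral: ∫_-1^4 f(s) ds ≈ 342.08333.
L_3 ≈ 139.07407.
Error ≈ 342.08333 − 139.07407 ≈ 203.009.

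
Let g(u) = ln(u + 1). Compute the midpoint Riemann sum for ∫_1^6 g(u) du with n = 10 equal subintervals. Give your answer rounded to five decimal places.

7.23878

Δu = (6 − 1)/10 = 0.5.
Midpoints: 1.25, 1.75, 2.25, 2.75, 3.25, 3.75, 4.25, 4.75, 5.25, 5.75.
g(1.25) ≈ 0.81093, g(1.75) ≈ 1.01160, g(2.25) ≈ 1.17865, g(2.75) ≈ 1.32176, g(3.25) ≈ 1.44692, g(3.75) ≈ 1.55814, g(4.25) ≈ 1.65823, g(4.75) ≈ 1.74920, g(5.25) ≈ 1.83258, g(5.75) ≈ 1.90954.
Sum = Δu · [g(1.25) + g(1.75) + g(2.25) + ...].
Sum ≈ 7.23878.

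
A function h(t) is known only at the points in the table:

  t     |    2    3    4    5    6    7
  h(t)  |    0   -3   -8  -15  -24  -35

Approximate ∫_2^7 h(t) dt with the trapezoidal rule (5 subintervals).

Δt = 1.
T_5 = (1/2)·[0 + 2·(-3) + 2·(-8) + 2·(-15) + 2·(-24) + (-35)] = -67.5.

-67.5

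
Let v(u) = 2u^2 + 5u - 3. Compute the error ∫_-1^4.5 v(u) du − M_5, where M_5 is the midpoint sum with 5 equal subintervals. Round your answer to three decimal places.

Exact integral: ∫_-1^4.5 v(u) du ≈ 93.04167.
M_5 = 91.9325.
Error ≈ 93.04167 − 91.9325 ≈ 1.109.

1.109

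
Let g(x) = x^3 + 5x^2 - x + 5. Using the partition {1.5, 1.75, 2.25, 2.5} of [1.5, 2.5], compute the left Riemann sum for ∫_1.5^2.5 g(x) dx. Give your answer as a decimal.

26.35546875

Subinterval widths: 0.25, 0.5, 0.25.
Left endpoints: 1.5, 1.75, 2.25.
g(1.5) = 18.125, g(1.75) = 23.921875, g(2.25) = 39.453125.
Sum = Σ Δx_i · g(x_i).
Sum = 26.35546875.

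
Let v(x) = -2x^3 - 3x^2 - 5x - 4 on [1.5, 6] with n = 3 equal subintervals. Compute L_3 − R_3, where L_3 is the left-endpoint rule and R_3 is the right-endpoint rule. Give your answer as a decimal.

L_3 = -591.75.
R_3 = -1415.25.
L_3 − R_3 = 823.5.

823.5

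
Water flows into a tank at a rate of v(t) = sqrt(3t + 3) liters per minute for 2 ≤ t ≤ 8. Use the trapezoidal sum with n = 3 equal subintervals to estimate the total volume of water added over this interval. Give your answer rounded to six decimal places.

25.107271

Δt = (8 − 2)/3 = 2.
v(2) ≈ 3.000000, v(4) ≈ 3.872983, v(6) ≈ 4.582576, v(8) ≈ 5.196152.
T_3 = (Δt/2)·[v(t_0) + 2v(t_1) + 2v(t_2) + v(t_3)].
Sum ≈ 25.107271.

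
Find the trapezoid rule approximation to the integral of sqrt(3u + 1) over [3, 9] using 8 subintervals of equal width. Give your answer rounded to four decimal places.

25.8887

Δu = (9 − 3)/8 = 0.75.
f(3) ≈ 3.1623, f(3.75) ≈ 3.5000, f(4.5) ≈ 3.8079, f(5.25) ≈ 4.0927, f(6) ≈ 4.3589, f(6.75) ≈ 4.6098, f(7.5) ≈ 4.8477, f(8.25) ≈ 5.0744, f(9) ≈ 5.2915.
T_8 = (Δu/2)·[f(u_0) + 2f(u_1) + ... + 2f(u_{7}) + f(u_8)].
Sum ≈ 25.8887.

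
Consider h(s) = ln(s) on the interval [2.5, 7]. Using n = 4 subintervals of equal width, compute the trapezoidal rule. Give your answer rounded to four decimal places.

Δs = (7 − 2.5)/4 = 1.125.
h(2.5) ≈ 0.9163, h(3.625) ≈ 1.2879, h(4.75) ≈ 1.5581, h(5.875) ≈ 1.7707, h(7) ≈ 1.9459.
T_4 = (Δs/2)·[h(s_0) + 2h(s_1) + 2h(s_2) + 2h(s_3) + h(s_4)].
Sum ≈ 6.8038.

6.8038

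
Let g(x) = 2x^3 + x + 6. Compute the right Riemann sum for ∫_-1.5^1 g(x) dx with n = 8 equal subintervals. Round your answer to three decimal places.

14.041

Δx = (1 − (-1.5))/8 = 0.3125.
Right endpoints: -1.1875, -0.875, -0.5625, -0.25, 0.0625, 0.375, 0.6875, 1.
g(-1.1875) = 2997/2048, g(-0.875) = 3.78515625, g(-0.5625) = 10407/2048, g(-0.25) = 5.71875, g(0.0625) = 12417/2048, g(0.375) = 6.48046875, g(0.6875) = 15027/2048, g(1) = 9.
Sum = Δx · [g(-1.1875) + g(-0.875) + g(-0.5625) + ...].
Sum ≈ 14.041.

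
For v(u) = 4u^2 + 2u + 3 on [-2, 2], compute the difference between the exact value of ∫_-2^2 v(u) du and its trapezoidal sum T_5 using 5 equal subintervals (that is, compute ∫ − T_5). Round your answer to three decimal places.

Exact integral: ∫_-2^2 v(u) du ≈ 33.33333.
T_5 = 35.04.
Error ≈ 33.33333 − 35.04 ≈ -1.707.

-1.707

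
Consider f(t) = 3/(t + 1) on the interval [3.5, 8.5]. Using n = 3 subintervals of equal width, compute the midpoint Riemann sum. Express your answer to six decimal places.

Δt = (8.5 − 3.5)/3 = 5/3.
Midpoints: 13/3, 6, 23/3.
f(13/3) = 0.5625, f(6) = 3/7, f(23/3) = 9/26.
Sum = Δt · [f(13/3) + f(6) + f(23/3)].
Sum ≈ 2.228709.

2.228709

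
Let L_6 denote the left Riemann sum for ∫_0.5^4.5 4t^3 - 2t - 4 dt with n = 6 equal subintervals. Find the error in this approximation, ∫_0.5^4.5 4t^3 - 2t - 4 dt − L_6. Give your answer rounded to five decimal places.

109.77778

Exact integral: ∫_0.5^4.5 f(t) dt = 374.
L_6 ≈ 264.2222222.
Error ≈ 374 − 264.2222222 ≈ 109.77778.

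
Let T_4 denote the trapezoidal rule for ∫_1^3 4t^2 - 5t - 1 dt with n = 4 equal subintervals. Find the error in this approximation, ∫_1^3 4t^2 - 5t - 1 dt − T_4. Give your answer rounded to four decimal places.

Exact integral: ∫_1^3 f(t) dt ≈ 12.666667.
T_4 = 13.
Error ≈ 12.666667 − 13 ≈ -0.3333.

-0.3333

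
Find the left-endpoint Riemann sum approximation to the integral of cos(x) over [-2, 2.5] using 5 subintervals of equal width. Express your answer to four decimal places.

Δx = (2.5 − (-2))/5 = 0.9.
Left endpoints: -2, -1.1, -0.2, 0.7, 1.6.
f(-2) ≈ -0.4161, f(-1.1) ≈ 0.4536, f(-0.2) ≈ 0.9801, f(0.7) ≈ 0.7648, f(1.6) ≈ -0.0292.
Sum = Δx · [f(-2) + f(-1.1) + f(-0.2) + f(0.7) + f(1.6)].
Sum ≈ 1.5778.

1.5778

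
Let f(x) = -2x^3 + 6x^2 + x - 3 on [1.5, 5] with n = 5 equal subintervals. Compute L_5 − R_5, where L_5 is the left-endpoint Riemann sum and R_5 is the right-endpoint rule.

72.275

L_5 = -33.565.
R_5 = -105.84.
L_5 − R_5 = 72.275.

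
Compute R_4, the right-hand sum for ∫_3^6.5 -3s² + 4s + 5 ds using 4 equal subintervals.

Δs = (6.5 − 3)/4 = 0.875.
Right endpoints: 3.875, 4.75, 5.625, 6.5.
f(3.875) = -24.546875, f(4.75) = -43.6875, f(5.625) = -67.421875, f(6.5) = -95.75.
Sum = Δs · [f(3.875) + f(4.75) + f(5.625) + f(6.5)].
Sum = -202.48046875.

-202.48046875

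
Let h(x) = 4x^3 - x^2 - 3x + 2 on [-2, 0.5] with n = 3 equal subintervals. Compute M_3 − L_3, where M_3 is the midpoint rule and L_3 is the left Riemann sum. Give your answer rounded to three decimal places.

16.319

M_3 ≈ -6.57407.
L_3 ≈ -22.89352.
M_3 − L_3 ≈ 16.319.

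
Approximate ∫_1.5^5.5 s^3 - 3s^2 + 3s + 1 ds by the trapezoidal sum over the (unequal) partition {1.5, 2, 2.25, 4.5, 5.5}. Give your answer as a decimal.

126.08203125

Subinterval widths: 0.5, 0.25, 2.25, 1.
f(1.5) = 2.125, f(2) = 3, f(2.25) = 3.953125, f(4.5) = 44.875, f(5.5) = 93.125.
On each subinterval the trapezoid contributes (Δs_i/2)·[f(s_{i-1}) + f(s_i)].
Sum = 126.08203125.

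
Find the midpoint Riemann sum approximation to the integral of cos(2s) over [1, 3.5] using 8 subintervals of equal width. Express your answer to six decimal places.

-0.128232

Δs = (3.5 − 1)/8 = 0.3125.
Midpoints: 1.15625, 1.46875, 1.78125, 2.09375, 2.40625, 2.71875, 3.03125, 3.34375.
f(1.15625) ≈ -0.675545, f(1.46875) ≈ -0.979245, f(1.78125) ≈ -0.912719, f(2.09375) ≈ -0.501117, f(2.40625) ≈ 0.099944, f(2.71875) ≈ 0.663219, f(3.03125) ≈ 0.975748, f(3.34375) ≈ 0.919372.
Sum = Δs · [f(1.15625) + f(1.46875) + f(1.78125) + ...].
Sum ≈ -0.128232.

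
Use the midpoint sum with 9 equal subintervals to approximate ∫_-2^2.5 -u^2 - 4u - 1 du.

-16.78125

Δu = (2.5 − (-2))/9 = 0.5.
Midpoints: -1.75, -1.25, -0.75, -0.25, 0.25, 0.75, 1.25, 1.75, 2.25.
f(-1.75) = 2.9375, f(-1.25) = 2.4375, f(-0.75) = 1.4375, f(-0.25) = -0.0625, f(0.25) = -2.0625, f(0.75) = -4.5625, f(1.25) = -7.5625, f(1.75) = -11.0625, f(2.25) = -15.0625.
Sum = Δu · [f(-1.75) + f(-1.25) + f(-0.75) + ...].
Sum = -16.78125.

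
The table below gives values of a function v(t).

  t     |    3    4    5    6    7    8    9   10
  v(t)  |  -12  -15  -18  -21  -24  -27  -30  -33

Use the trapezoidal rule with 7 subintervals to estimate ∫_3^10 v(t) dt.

-157.5

Δt = 1.
T_7 = (1/2)·[(-12) + 2·(-15) + 2·(-18) + 2·(-21) + 2·(-24) + 2·(-27) + 2·(-30) + (-33)] = -157.5.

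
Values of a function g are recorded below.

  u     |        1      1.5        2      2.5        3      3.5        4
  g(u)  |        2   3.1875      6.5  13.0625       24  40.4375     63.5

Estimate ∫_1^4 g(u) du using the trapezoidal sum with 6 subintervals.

Δu = 0.5.
T_6 = (0.5/2)·[2 + 2·3.1875 + 2·6.5 + 2·13.0625 + 2·24 + 2·40.4375 + 63.5] = 59.96875.

59.96875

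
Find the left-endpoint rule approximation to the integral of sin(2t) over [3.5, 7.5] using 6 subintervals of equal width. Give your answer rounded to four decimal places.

Δt = (7.5 − 3.5)/6 = 2/3.
Left endpoints: 3.5, 25/6, 29/6, 5.5, 37/6, 41/6.
f(3.5) ≈ 0.6570, f(25/6) ≈ 0.8873, f(29/6) ≈ -0.2395, f(5.5) ≈ -1.0000, f(37/6) ≈ -0.2309, f(41/6) ≈ 0.8913.
Sum = Δt · [f(3.5) + f(25/6) + f(29/6) + ...].
Sum ≈ 0.6434.

0.6434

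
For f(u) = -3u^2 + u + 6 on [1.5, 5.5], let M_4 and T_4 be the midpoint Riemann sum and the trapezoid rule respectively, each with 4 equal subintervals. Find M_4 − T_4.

3

M_4 = -124.
T_4 = -127.
M_4 − T_4 = 3.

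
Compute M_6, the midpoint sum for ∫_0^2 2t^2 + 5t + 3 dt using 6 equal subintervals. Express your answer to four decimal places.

Δt = (2 − 0)/6 = 1/3.
Midpoints: 1/6, 0.5, 5/6, 7/6, 1.5, 11/6.
f(1/6) = 35/9, f(0.5) = 6, f(5/6) = 77/9, f(7/6) = 104/9, f(1.5) = 15, f(11/6) = 170/9.
Sum = Δt · [f(1/6) + f(0.5) + f(5/6) + ...].
Sum ≈ 21.2963.

21.2963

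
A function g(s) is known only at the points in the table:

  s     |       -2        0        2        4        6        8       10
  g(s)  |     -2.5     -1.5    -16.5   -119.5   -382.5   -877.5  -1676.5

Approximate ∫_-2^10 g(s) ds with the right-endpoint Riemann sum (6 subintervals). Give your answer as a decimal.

Δs = 2.
Sum = 2·[(-1.5) + (-16.5) + (-119.5) + (-382.5) + (-877.5) + (-1676.5)] = -6148.

-6148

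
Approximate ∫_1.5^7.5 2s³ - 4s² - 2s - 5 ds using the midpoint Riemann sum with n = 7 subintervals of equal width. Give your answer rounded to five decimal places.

929.05102

Δs = (7.5 − 1.5)/7 = 6/7.
Midpoints: 27/14, 39/14, 51/14, 4.5, 75/14, 87/14, 99/14.
f(27/14) = -12881/1372, f(39/14) = 2227/1372, f(51/14) = 42967/1372, f(4.5) = 87.25, f(75/14) = 242815/1372, f(87/14) = 422659/1372, f(99/14) = 669607/1372.
Sum = Δs · [f(27/14) + f(39/14) + f(51/14) + ...].
Sum ≈ 929.05102.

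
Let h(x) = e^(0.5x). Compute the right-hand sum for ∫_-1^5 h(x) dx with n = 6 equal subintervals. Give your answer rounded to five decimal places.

Δx = (5 − (-1))/6 = 1.
Right endpoints: 0, 1, 2, 3, 4, 5.
h(0) ≈ 1.00000, h(1) ≈ 1.64872, h(2) ≈ 2.71828, h(3) ≈ 4.48169, h(4) ≈ 7.38906, h(5) ≈ 12.18249.
Sum = Δx · [h(0) + h(1) + h(2) + ...].
Sum ≈ 29.42024.

29.42024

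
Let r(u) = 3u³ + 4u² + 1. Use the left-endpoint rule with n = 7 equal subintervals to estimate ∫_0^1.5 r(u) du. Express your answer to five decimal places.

Δu = (1.5 − 0)/7 = 3/14.
Left endpoints: 0, 3/14, 3/7, 9/14, 6/7, 15/14, 9/7.
r(0) = 1, r(3/14) = 3329/2744, r(3/7) = 676/343, r(9/14) = 9467/2744, r(6/7) = 1999/343, r(15/14) = 25469/2744, r(9/7) = 4798/343.
Sum = Δu · [r(0) + r(3/14) + r(3/7) + ...].
Sum ≈ 7.87117.

7.87117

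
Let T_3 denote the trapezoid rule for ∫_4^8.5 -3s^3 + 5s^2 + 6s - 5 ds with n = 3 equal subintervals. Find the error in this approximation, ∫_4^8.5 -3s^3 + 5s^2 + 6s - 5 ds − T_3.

86.484375

Exact integral: ∫_4^8.5 f(s) ds = -2659.921875.
T_3 = -2746.40625.
Error = -2659.921875 − (-2746.40625) = 86.484375.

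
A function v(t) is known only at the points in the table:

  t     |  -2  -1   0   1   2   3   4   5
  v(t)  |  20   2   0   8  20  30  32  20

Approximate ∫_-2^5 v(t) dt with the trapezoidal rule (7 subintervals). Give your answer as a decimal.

Δt = 1.
T_7 = (1/2)·[20 + 2·2 + 2·0 + 2·8 + 2·20 + 2·30 + 2·32 + 20] = 112.

112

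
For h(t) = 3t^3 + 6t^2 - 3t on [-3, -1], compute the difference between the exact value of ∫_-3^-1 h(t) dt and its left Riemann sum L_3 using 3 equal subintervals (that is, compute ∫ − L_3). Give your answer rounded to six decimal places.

9.777778

Exact integral: ∫_-3^-1 h(t) dt = 4.
L_3 ≈ -5.77777778.
Error ≈ 4 − (-5.77777778) ≈ 9.777778.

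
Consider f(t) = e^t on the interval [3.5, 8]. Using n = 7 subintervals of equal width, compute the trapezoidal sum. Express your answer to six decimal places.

3048.670187

Δt = (8 − 3.5)/7 = 9/14.
f(3.5) ≈ 33.115452, f(29/7) ≈ 62.982515, f(67/14) ≈ 119.786895, f(38/7) ≈ 227.823551, f(85/14) ≈ 433.299239, f(47/7) ≈ 824.094917, f(103/14) ≈ 1567.352011, f(8) ≈ 2980.957987.
T_7 = (Δt/2)·[f(t_0) + 2f(t_1) + ... + 2f(t_{6}) + f(t_7)].
Sum ≈ 3048.670187.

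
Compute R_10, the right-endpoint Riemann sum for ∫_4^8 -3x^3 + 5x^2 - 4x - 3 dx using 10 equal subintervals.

Δx = (8 − 4)/10 = 0.4.
Right endpoints: 4.4, 4.8, 5.2, 5.6, 6, 6.4, 6.8, 7.2, 7.6, 8.
f(4.4) = -179.352, f(4.8) = -238.776, f(5.2) = -310.424, f(5.6) = -395.448, f(6) = -495, f(6.4) = -610.232, f(6.8) = -742.296, f(7.2) = -892.344, f(7.6) = -1061.528, f(8) = -1251.
Sum = Δx · [f(4.4) + f(4.8) + f(5.2) + ...].
Sum = -2470.56.

-2470.56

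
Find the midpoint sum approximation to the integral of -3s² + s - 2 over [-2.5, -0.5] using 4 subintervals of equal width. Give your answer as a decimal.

Δs = (-0.5 − (-2.5))/4 = 0.5.
Midpoints: -2.25, -1.75, -1.25, -0.75.
f(-2.25) = -19.4375, f(-1.75) = -12.9375, f(-1.25) = -7.9375, f(-0.75) = -4.4375.
Sum = Δs · [f(-2.25) + f(-1.75) + f(-1.25) + f(-0.75)].
Sum = -22.375.

-22.375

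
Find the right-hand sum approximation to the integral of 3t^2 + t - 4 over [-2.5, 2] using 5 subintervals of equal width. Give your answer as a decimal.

Δt = (2 − (-2.5))/5 = 0.9.
Right endpoints: -1.6, -0.7, 0.2, 1.1, 2.
f(-1.6) = 2.08, f(-0.7) = -3.23, f(0.2) = -3.68, f(1.1) = 0.73, f(2) = 10.
Sum = Δt · [f(-1.6) + f(-0.7) + f(0.2) + f(1.1) + f(2)].
Sum = 5.31.

5.31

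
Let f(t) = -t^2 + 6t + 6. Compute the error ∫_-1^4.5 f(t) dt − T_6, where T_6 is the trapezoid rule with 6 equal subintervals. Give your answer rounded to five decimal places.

Exact integral: ∫_-1^4.5 f(t) dt ≈ 60.0416667.
T_6 ≈ 59.2714120.
Error ≈ 60.0416667 − 59.2714120 ≈ 0.77025.

0.77025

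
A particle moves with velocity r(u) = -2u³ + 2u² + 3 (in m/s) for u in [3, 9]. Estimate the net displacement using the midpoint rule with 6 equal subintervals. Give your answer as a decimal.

Δu = (9 − 3)/6 = 1.
Midpoints: 3.5, 4.5, 5.5, 6.5, 7.5, 8.5.
r(3.5) = -58.25, r(4.5) = -138.75, r(5.5) = -269.25, r(6.5) = -461.75, r(7.5) = -728.25, r(8.5) = -1080.75.
Sum = Δu · [r(3.5) + r(4.5) + r(5.5) + ...].
Sum = -2737.

-2737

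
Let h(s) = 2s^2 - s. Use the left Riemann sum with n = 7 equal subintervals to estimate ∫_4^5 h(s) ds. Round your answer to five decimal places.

Δs = (5 − 4)/7 = 1/7.
Left endpoints: 4, 29/7, 30/7, 31/7, 32/7, 33/7, 34/7.
h(4) = 28, h(29/7) = 1479/49, h(30/7) = 1590/49, h(31/7) = 1705/49, h(32/7) = 1824/49, h(33/7) = 1947/49, h(34/7) = 2074/49.
Sum = Δs · [h(4) + h(29/7) + h(30/7) + ...].
Sum ≈ 34.95918.

34.95918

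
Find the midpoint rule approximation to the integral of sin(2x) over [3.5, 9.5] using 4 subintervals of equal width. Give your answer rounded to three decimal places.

Δx = (9.5 − 3.5)/4 = 1.5.
Midpoints: 4.25, 5.75, 7.25, 8.75.
f(4.25) ≈ 0.798, f(5.75) ≈ -0.875, f(7.25) ≈ 0.935, f(8.75) ≈ -0.976.
Sum = Δx · [f(4.25) + f(5.75) + f(7.25) + f(8.75)].
Sum ≈ -0.177.

-0.177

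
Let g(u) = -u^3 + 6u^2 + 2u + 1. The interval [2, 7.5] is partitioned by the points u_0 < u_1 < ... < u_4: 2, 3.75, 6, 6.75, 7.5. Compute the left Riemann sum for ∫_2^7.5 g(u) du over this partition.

122.0625

Subinterval widths: 1.75, 2.25, 0.75, 0.75.
Left endpoints: 2, 3.75, 6, 6.75.
g(2) = 21, g(3.75) = 40.140625, g(6) = 13, g(6.75) = -19.671875.
Sum = Σ Δu_i · g(u_i).
Sum = 122.0625.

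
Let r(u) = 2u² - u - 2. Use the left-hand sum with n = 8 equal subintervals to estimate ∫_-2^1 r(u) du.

Δu = (1 − (-2))/8 = 0.375.
Left endpoints: -2, -1.625, -1.25, -0.875, -0.5, -0.125, 0.25, 0.625.
r(-2) = 8, r(-1.625) = 4.90625, r(-1.25) = 2.375, r(-0.875) = 0.40625, r(-0.5) = -1, r(-0.125) = -1.84375, r(0.25) = -2.125, r(0.625) = -1.84375.
Sum = Δu · [r(-2) + r(-1.625) + r(-1.25) + ...].
Sum = 3.328125.

3.328125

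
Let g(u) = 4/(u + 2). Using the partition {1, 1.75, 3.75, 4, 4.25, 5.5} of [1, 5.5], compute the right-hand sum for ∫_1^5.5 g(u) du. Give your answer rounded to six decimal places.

3.184638

Subinterval widths: 0.75, 2, 0.25, 0.25, 1.25.
Right endpoints: 1.75, 3.75, 4, 4.25, 5.5.
g(1.75) = 16/15, g(3.75) = 16/23, g(4) = 2/3, g(4.25) = 0.64, g(5.5) = 8/15.
Sum = Σ Δu_i · g(u_i).
Sum ≈ 3.184638.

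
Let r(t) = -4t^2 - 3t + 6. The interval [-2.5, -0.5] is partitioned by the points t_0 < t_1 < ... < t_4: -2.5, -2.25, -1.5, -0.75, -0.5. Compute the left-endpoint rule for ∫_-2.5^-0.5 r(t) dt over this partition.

Subinterval widths: 0.25, 0.75, 0.75, 0.25.
Left endpoints: -2.5, -2.25, -1.5, -0.75.
r(-2.5) = -11.5, r(-2.25) = -7.5, r(-1.5) = 1.5, r(-0.75) = 6.
Sum = Σ Δt_i · r(t_i).
Sum = -5.875.

-5.875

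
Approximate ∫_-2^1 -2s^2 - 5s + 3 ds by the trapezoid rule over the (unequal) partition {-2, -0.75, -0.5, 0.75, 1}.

9.1875

Subinterval widths: 1.25, 0.25, 1.25, 0.25.
f(-2) = 5, f(-0.75) = 5.625, f(-0.5) = 5, f(0.75) = -1.875, f(1) = -4.
On each subinterval the trapezoid contributes (Δs_i/2)·[f(s_{i-1}) + f(s_i)].
Sum = 9.1875.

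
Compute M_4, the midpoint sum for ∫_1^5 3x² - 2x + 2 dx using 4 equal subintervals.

Δx = (5 − 1)/4 = 1.
Midpoints: 1.5, 2.5, 3.5, 4.5.
f(1.5) = 5.75, f(2.5) = 15.75, f(3.5) = 31.75, f(4.5) = 53.75.
Sum = Δx · [f(1.5) + f(2.5) + f(3.5) + f(4.5)].
Sum = 107.

107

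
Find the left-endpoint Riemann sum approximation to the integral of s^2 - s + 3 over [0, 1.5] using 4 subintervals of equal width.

4.39453125

Δs = (1.5 − 0)/4 = 0.375.
Left endpoints: 0, 0.375, 0.75, 1.125.
f(0) = 3, f(0.375) = 2.765625, f(0.75) = 2.8125, f(1.125) = 3.140625.
Sum = Δs · [f(0) + f(0.375) + f(0.75) + f(1.125)].
Sum = 4.39453125.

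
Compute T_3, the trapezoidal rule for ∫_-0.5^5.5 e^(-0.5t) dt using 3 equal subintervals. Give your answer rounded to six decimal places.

2.640234

Δt = (5.5 − (-0.5))/3 = 2.
f(-0.5) ≈ 1.284025, f(1.5) ≈ 0.472367, f(3.5) ≈ 0.173774, f(5.5) ≈ 0.063928.
T_3 = (Δt/2)·[f(t_0) + 2f(t_1) + 2f(t_2) + f(t_3)].
Sum ≈ 2.640234.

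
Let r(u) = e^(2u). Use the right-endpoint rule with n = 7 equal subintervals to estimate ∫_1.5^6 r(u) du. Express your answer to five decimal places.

144586.56426

Δu = (6 − 1.5)/7 = 9/14.
Right endpoints: 15/7, 39/14, 24/7, 57/14, 33/7, 75/14, 6.
r(15/7) ≈ 72.65442, r(39/14) ≈ 262.80927, r(24/7) ≈ 950.64705, r(57/14) ≈ 3438.72879, r(33/7) ≈ 12438.74440, r(75/14) ≈ 44994.05794, r(6) ≈ 162754.79142.
Sum = Δu · [r(15/7) + r(39/14) + r(24/7) + ...].
Sum ≈ 144586.56426.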